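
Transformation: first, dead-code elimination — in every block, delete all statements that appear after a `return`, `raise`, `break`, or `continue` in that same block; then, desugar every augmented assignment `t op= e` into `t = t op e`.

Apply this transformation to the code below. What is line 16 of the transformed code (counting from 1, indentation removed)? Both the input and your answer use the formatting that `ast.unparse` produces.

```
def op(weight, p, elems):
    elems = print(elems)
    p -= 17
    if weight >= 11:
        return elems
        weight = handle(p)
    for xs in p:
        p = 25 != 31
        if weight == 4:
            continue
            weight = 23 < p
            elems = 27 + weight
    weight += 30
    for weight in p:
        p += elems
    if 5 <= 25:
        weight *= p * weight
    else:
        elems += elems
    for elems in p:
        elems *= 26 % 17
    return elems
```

Transformed code:
def op(weight, p, elems):
    elems = print(elems)
    p = p - 17
    if weight >= 11:
        return elems
    for xs in p:
        p = 25 != 31
        if weight == 4:
            continue
    weight = weight + 30
    for weight in p:
        p = p + elems
    if 5 <= 25:
        weight = weight * (p * weight)
    else:
        elems = elems + elems
    for elems in p:
        elems = elems * (26 % 17)
    return elems

elems = elems + elems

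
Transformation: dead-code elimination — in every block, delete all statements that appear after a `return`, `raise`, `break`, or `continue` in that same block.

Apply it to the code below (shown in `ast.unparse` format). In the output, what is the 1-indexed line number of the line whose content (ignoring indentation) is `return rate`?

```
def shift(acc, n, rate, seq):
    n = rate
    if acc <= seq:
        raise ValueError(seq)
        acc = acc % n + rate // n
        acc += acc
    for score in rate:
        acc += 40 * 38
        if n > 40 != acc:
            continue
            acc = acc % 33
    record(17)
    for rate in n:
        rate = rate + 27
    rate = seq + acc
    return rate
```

Transformed code:
def shift(acc, n, rate, seq):
    n = rate
    if acc <= seq:
        raise ValueError(seq)
    for score in rate:
        acc += 40 * 38
        if n > 40 != acc:
            continue
    record(17)
    for rate in n:
        rate = rate + 27
    rate = seq + acc
    return rate

13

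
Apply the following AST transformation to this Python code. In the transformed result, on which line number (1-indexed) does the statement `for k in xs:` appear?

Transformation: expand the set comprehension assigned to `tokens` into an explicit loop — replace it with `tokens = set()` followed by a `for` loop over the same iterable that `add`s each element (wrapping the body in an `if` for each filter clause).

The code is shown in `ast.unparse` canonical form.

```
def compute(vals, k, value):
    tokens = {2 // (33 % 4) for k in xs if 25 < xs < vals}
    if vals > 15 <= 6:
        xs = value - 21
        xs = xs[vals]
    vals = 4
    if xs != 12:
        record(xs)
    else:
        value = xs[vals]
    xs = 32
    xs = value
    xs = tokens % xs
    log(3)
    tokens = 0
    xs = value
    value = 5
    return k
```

3

Transformed code:
def compute(vals, k, value):
    tokens = set()
    for k in xs:
        if 25 < xs < vals:
            tokens.add(2 // (33 % 4))
    if vals > 15 <= 6:
        xs = value - 21
        xs = xs[vals]
    vals = 4
    if xs != 12:
        record(xs)
    else:
        value = xs[vals]
    xs = 32
    xs = value
    xs = tokens % xs
    log(3)
    tokens = 0
    xs = value
    value = 5
    return k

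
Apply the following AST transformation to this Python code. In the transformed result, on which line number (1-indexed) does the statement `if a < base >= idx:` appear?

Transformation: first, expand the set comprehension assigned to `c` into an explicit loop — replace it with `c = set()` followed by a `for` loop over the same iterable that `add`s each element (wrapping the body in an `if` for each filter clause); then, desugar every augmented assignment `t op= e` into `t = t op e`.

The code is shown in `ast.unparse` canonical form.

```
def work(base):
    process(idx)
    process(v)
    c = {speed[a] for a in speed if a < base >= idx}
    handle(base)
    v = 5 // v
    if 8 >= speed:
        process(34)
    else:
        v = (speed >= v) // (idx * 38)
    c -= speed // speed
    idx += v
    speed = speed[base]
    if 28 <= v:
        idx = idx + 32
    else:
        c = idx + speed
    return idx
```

Transformed code:
def work(base):
    process(idx)
    process(v)
    c = set()
    for a in speed:
        if a < base >= idx:
            c.add(speed[a])
    handle(base)
    v = 5 // v
    if 8 >= speed:
        process(34)
    else:
        v = (speed >= v) // (idx * 38)
    c = c - speed // speed
    idx = idx + v
    speed = speed[base]
    if 28 <= v:
        idx = idx + 32
    else:
        c = idx + speed
    return idx

6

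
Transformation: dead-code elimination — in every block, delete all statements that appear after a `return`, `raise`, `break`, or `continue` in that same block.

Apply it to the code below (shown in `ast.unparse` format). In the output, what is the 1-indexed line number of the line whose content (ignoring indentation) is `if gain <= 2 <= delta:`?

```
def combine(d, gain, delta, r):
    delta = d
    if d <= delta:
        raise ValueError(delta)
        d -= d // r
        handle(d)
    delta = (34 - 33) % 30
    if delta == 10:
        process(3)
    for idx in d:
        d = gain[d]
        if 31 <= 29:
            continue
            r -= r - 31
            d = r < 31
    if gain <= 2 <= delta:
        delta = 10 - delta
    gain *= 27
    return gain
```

Transformed code:
def combine(d, gain, delta, r):
    delta = d
    if d <= delta:
        raise ValueError(delta)
    delta = (34 - 33) % 30
    if delta == 10:
        process(3)
    for idx in d:
        d = gain[d]
        if 31 <= 29:
            continue
    if gain <= 2 <= delta:
        delta = 10 - delta
    gain *= 27
    return gain

12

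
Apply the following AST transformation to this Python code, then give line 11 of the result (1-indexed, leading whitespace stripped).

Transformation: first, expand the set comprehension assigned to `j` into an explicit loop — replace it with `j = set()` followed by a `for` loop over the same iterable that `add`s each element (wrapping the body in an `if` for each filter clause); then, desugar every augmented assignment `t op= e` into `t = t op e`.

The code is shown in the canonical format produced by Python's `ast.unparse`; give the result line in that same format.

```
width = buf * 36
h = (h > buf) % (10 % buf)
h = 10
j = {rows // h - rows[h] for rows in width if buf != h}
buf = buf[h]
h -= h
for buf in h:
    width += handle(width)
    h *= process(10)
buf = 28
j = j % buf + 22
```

Transformed code:
width = buf * 36
h = (h > buf) % (10 % buf)
h = 10
j = set()
for rows in width:
    if buf != h:
        j.add(rows // h - rows[h])
buf = buf[h]
h = h - h
for buf in h:
    width = width + handle(width)
    h = h * process(10)
buf = 28
j = j % buf + 22

width = width + handle(width)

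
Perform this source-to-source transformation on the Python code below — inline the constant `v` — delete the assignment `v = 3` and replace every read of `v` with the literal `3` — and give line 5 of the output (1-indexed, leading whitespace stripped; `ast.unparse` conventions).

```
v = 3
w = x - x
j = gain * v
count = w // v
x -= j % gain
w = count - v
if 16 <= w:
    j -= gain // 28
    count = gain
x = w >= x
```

Transformed code:
w = x - x
j = gain * 3
count = w // 3
x -= j % gain
w = count - 3
if 16 <= w:
    j -= gain // 28
    count = gain
x = w >= x

w = count - 3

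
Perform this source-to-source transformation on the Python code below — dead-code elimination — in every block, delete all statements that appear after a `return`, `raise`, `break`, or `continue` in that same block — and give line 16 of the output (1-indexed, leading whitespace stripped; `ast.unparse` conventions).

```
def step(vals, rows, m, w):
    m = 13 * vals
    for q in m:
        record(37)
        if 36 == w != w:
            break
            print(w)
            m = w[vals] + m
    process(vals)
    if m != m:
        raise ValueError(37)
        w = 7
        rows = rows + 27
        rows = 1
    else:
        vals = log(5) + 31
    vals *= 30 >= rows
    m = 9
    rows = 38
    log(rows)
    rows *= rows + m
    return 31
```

rows *= rows + m

Transformed code:
def step(vals, rows, m, w):
    m = 13 * vals
    for q in m:
        record(37)
        if 36 == w != w:
            break
    process(vals)
    if m != m:
        raise ValueError(37)
    else:
        vals = log(5) + 31
    vals *= 30 >= rows
    m = 9
    rows = 38
    log(rows)
    rows *= rows + m
    return 31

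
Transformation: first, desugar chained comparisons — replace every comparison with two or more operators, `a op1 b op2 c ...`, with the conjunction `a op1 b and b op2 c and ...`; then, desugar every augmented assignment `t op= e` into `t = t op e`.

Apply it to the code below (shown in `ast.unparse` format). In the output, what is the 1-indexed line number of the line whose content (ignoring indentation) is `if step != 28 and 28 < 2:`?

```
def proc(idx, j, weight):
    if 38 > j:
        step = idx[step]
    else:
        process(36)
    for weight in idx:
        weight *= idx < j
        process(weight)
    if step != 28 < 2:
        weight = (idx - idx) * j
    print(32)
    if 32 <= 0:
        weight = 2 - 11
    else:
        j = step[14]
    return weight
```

Transformed code:
def proc(idx, j, weight):
    if 38 > j:
        step = idx[step]
    else:
        process(36)
    for weight in idx:
        weight = weight * (idx < j)
        process(weight)
    if step != 28 and 28 < 2:
        weight = (idx - idx) * j
    print(32)
    if 32 <= 0:
        weight = 2 - 11
    else:
        j = step[14]
    return weight

9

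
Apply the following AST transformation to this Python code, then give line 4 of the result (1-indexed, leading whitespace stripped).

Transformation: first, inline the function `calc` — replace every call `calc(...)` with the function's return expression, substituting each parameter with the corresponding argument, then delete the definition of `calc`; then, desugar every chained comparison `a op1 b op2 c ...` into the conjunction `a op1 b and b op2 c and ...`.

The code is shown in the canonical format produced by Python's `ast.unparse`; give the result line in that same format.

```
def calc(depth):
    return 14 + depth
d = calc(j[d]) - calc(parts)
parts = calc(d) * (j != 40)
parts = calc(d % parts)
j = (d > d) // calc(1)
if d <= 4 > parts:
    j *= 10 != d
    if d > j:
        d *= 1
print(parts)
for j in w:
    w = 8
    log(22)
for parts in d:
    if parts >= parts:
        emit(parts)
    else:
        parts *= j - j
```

j = (d > d) // (14 + 1)

Transformed code:
d = 14 + j[d] - (14 + parts)
parts = (14 + d) * (j != 40)
parts = 14 + d % parts
j = (d > d) // (14 + 1)
if d <= 4 and 4 > parts:
    j *= 10 != d
    if d > j:
        d *= 1
print(parts)
for j in w:
    w = 8
    log(22)
for parts in d:
    if parts >= parts:
        emit(parts)
    else:
        parts *= j - j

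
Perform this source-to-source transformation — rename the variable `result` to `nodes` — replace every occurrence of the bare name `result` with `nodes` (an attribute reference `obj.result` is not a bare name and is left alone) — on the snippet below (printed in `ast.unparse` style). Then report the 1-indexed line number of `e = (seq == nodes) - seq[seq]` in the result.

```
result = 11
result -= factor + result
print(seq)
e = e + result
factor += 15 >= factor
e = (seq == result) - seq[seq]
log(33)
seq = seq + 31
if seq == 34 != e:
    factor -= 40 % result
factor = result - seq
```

Transformed code:
nodes = 11
nodes -= factor + nodes
print(seq)
e = e + nodes
factor += 15 >= factor
e = (seq == nodes) - seq[seq]
log(33)
seq = seq + 31
if seq == 34 != e:
    factor -= 40 % nodes
factor = nodes - seq

6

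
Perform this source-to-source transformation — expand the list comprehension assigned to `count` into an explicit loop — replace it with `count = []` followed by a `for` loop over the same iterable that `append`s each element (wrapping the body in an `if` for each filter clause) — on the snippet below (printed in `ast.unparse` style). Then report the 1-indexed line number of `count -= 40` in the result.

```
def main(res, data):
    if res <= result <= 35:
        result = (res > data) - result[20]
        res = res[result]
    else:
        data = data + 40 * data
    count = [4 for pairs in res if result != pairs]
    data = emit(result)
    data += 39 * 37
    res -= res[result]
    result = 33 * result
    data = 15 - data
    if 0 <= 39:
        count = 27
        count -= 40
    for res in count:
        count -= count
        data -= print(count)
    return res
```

Transformed code:
def main(res, data):
    if res <= result <= 35:
        result = (res > data) - result[20]
        res = res[result]
    else:
        data = data + 40 * data
    count = []
    for pairs in res:
        if result != pairs:
            count.append(4)
    data = emit(result)
    data += 39 * 37
    res -= res[result]
    result = 33 * result
    data = 15 - data
    if 0 <= 39:
        count = 27
        count -= 40
    for res in count:
        count -= count
        data -= print(count)
    return res

18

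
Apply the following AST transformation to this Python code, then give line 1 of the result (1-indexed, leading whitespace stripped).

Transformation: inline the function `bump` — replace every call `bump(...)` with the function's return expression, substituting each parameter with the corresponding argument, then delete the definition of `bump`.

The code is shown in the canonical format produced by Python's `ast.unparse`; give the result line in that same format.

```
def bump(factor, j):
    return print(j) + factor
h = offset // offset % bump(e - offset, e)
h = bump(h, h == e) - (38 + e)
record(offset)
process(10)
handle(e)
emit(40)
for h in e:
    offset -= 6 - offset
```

Transformed code:
h = offset // offset % (print(e) + (e - offset))
h = print(h == e) + h - (38 + e)
record(offset)
process(10)
handle(e)
emit(40)
for h in e:
    offset -= 6 - offset

h = offset // offset % (print(e) + (e - offset))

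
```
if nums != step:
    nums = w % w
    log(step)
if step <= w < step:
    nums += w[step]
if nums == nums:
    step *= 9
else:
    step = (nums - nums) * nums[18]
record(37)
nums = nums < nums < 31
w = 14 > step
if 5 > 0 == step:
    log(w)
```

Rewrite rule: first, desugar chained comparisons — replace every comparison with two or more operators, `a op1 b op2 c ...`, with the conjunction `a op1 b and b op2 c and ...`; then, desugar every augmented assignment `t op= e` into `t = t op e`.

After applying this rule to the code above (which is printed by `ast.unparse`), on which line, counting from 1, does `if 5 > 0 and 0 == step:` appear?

13

Transformed code:
if nums != step:
    nums = w % w
    log(step)
if step <= w and w < step:
    nums = nums + w[step]
if nums == nums:
    step = step * 9
else:
    step = (nums - nums) * nums[18]
record(37)
nums = nums < nums and nums < 31
w = 14 > step
if 5 > 0 and 0 == step:
    log(w)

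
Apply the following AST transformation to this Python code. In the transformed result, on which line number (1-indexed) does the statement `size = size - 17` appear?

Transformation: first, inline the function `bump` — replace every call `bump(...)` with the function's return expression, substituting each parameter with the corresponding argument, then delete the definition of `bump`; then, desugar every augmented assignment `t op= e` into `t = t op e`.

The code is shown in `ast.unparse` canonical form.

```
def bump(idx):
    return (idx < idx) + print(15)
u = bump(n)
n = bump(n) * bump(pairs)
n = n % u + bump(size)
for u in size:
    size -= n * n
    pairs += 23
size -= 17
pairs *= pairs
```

7

Transformed code:
u = (n < n) + print(15)
n = ((n < n) + print(15)) * ((pairs < pairs) + print(15))
n = n % u + ((size < size) + print(15))
for u in size:
    size = size - n * n
    pairs = pairs + 23
size = size - 17
pairs = pairs * pairs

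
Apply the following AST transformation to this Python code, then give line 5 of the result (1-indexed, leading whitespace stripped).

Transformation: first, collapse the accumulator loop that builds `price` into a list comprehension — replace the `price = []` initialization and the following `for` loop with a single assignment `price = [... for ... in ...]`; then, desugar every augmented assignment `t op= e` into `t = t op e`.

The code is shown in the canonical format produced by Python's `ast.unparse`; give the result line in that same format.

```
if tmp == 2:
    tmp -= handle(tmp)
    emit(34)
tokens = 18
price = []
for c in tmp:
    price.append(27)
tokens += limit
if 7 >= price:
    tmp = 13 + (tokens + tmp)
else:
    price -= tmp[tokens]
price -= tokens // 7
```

price = [27 for c in tmp]

Transformed code:
if tmp == 2:
    tmp = tmp - handle(tmp)
    emit(34)
tokens = 18
price = [27 for c in tmp]
tokens = tokens + limit
if 7 >= price:
    tmp = 13 + (tokens + tmp)
else:
    price = price - tmp[tokens]
price = price - tokens // 7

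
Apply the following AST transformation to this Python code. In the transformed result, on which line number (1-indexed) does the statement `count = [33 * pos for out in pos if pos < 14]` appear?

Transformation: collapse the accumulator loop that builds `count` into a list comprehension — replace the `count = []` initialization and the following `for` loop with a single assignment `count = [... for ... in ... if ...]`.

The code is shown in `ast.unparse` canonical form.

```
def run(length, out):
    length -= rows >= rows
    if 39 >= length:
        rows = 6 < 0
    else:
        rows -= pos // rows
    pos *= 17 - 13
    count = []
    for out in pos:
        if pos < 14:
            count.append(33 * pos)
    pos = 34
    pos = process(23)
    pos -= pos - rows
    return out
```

8

Transformed code:
def run(length, out):
    length -= rows >= rows
    if 39 >= length:
        rows = 6 < 0
    else:
        rows -= pos // rows
    pos *= 17 - 13
    count = [33 * pos for out in pos if pos < 14]
    pos = 34
    pos = process(23)
    pos -= pos - rows
    return out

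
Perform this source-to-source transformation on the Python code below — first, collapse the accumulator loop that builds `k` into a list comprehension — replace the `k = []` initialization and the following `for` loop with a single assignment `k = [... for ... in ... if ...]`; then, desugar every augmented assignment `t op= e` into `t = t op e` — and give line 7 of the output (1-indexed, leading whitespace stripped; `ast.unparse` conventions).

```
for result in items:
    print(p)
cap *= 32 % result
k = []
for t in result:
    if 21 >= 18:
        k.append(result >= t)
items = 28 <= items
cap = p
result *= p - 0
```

result = result * (p - 0)

Transformed code:
for result in items:
    print(p)
cap = cap * (32 % result)
k = [result >= t for t in result if 21 >= 18]
items = 28 <= items
cap = p
result = result * (p - 0)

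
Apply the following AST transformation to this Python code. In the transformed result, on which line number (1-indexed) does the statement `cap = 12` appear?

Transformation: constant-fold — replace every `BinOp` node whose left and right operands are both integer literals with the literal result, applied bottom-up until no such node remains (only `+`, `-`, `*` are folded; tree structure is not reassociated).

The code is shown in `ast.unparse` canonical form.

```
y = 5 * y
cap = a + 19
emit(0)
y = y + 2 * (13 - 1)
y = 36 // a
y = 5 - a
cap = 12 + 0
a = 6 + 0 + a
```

7

Transformed code:
y = 5 * y
cap = a + 19
emit(0)
y = y + 24
y = 36 // a
y = 5 - a
cap = 12
a = 6 + a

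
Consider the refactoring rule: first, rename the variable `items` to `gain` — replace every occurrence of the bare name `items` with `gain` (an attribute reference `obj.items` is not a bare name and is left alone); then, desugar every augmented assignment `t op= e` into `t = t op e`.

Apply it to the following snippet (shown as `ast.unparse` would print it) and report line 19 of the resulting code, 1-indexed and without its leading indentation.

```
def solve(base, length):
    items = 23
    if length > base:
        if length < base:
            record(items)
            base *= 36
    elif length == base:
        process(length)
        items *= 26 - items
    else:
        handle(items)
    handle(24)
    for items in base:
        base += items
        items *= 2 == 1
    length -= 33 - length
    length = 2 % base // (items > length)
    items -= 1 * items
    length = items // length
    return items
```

Transformed code:
def solve(base, length):
    gain = 23
    if length > base:
        if length < base:
            record(gain)
            base = base * 36
    elif length == base:
        process(length)
        gain = gain * (26 - gain)
    else:
        handle(gain)
    handle(24)
    for gain in base:
        base = base + gain
        gain = gain * (2 == 1)
    length = length - (33 - length)
    length = 2 % base // (gain > length)
    gain = gain - 1 * gain
    length = gain // length
    return gain

length = gain // length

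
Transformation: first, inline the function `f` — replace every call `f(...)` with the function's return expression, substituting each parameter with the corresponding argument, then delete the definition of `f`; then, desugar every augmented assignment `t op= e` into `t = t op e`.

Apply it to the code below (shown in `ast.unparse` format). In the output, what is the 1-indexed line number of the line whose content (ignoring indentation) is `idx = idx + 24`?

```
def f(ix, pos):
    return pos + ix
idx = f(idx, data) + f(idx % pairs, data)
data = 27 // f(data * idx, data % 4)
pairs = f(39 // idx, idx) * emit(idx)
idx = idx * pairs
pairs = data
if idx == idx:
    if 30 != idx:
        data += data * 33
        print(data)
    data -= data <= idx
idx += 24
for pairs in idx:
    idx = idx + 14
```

Transformed code:
idx = data + idx + (data + idx % pairs)
data = 27 // (data % 4 + data * idx)
pairs = (idx + 39 // idx) * emit(idx)
idx = idx * pairs
pairs = data
if idx == idx:
    if 30 != idx:
        data = data + data * 33
        print(data)
    data = data - (data <= idx)
idx = idx + 24
for pairs in idx:
    idx = idx + 14

11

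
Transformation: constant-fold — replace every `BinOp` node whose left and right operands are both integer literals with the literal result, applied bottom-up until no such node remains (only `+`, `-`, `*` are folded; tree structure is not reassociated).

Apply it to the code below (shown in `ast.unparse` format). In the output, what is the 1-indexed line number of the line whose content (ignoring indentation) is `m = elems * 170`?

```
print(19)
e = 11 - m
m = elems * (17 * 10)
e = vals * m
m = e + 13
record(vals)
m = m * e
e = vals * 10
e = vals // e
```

Transformed code:
print(19)
e = 11 - m
m = elems * 170
e = vals * m
m = e + 13
record(vals)
m = m * e
e = vals * 10
e = vals // e

3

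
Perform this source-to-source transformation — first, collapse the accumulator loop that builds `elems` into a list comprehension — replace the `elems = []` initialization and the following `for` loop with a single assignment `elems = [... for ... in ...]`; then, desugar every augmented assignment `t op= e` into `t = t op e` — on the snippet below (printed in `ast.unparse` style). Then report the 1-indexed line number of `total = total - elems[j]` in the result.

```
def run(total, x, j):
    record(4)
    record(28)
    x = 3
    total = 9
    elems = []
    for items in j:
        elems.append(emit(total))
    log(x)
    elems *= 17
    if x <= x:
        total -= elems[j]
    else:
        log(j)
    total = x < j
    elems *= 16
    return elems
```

10

Transformed code:
def run(total, x, j):
    record(4)
    record(28)
    x = 3
    total = 9
    elems = [emit(total) for items in j]
    log(x)
    elems = elems * 17
    if x <= x:
        total = total - elems[j]
    else:
        log(j)
    total = x < j
    elems = elems * 16
    return elems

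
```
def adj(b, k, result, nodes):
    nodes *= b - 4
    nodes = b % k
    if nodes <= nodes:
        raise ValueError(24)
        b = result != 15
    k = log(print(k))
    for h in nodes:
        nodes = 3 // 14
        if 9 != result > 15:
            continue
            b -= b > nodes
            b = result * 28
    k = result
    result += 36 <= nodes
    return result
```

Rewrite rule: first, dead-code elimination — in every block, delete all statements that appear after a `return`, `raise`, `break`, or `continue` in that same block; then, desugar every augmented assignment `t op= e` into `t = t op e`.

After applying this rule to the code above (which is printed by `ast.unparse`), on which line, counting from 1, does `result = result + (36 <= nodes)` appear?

Transformed code:
def adj(b, k, result, nodes):
    nodes = nodes * (b - 4)
    nodes = b % k
    if nodes <= nodes:
        raise ValueError(24)
    k = log(print(k))
    for h in nodes:
        nodes = 3 // 14
        if 9 != result > 15:
            continue
    k = result
    result = result + (36 <= nodes)
    return result

12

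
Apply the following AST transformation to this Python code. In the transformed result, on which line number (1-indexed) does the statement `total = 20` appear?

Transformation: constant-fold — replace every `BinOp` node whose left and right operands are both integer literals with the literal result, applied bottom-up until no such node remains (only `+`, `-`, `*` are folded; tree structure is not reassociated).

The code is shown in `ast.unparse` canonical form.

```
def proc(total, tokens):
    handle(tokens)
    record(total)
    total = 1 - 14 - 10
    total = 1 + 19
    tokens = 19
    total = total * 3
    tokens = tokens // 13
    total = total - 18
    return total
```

5

Transformed code:
def proc(total, tokens):
    handle(tokens)
    record(total)
    total = -23
    total = 20
    tokens = 19
    total = total * 3
    tokens = tokens // 13
    total = total - 18
    return total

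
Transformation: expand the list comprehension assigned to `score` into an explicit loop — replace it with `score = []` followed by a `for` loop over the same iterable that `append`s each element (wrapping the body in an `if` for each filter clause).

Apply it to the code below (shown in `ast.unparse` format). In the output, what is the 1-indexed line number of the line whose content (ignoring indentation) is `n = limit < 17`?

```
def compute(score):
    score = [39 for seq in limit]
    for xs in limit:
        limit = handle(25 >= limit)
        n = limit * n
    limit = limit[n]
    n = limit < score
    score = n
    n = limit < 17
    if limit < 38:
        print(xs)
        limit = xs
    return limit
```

Transformed code:
def compute(score):
    score = []
    for seq in limit:
        score.append(39)
    for xs in limit:
        limit = handle(25 >= limit)
        n = limit * n
    limit = limit[n]
    n = limit < score
    score = n
    n = limit < 17
    if limit < 38:
        print(xs)
        limit = xs
    return limit

11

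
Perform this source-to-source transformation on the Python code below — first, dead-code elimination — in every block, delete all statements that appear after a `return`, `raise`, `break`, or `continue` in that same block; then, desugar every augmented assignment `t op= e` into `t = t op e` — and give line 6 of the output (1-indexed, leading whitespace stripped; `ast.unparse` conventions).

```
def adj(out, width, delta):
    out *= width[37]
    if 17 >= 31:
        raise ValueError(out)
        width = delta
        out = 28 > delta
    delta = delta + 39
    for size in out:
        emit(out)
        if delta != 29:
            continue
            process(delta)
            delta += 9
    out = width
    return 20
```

Transformed code:
def adj(out, width, delta):
    out = out * width[37]
    if 17 >= 31:
        raise ValueError(out)
    delta = delta + 39
    for size in out:
        emit(out)
        if delta != 29:
            continue
    out = width
    return 20

for size in out:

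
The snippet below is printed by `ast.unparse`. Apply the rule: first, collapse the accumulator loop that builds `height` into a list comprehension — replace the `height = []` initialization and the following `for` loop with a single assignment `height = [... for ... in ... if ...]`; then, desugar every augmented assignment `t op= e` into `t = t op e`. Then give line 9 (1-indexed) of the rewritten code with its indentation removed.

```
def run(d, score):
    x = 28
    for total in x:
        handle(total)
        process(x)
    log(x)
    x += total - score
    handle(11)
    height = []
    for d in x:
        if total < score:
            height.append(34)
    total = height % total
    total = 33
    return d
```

height = [34 for d in x if total < score]

Transformed code:
def run(d, score):
    x = 28
    for total in x:
        handle(total)
        process(x)
    log(x)
    x = x + (total - score)
    handle(11)
    height = [34 for d in x if total < score]
    total = height % total
    total = 33
    return d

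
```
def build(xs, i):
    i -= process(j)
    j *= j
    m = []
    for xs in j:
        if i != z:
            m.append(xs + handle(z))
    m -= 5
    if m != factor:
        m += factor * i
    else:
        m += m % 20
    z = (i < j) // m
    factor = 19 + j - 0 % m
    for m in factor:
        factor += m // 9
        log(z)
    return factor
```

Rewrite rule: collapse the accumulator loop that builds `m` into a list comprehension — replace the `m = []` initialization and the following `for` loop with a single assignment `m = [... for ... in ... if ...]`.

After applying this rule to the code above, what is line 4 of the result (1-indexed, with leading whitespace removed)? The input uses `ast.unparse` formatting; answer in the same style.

m = [xs + handle(z) for xs in j if i != z]

Transformed code:
def build(xs, i):
    i -= process(j)
    j *= j
    m = [xs + handle(z) for xs in j if i != z]
    m -= 5
    if m != factor:
        m += factor * i
    else:
        m += m % 20
    z = (i < j) // m
    factor = 19 + j - 0 % m
    for m in factor:
        factor += m // 9
        log(z)
    return factor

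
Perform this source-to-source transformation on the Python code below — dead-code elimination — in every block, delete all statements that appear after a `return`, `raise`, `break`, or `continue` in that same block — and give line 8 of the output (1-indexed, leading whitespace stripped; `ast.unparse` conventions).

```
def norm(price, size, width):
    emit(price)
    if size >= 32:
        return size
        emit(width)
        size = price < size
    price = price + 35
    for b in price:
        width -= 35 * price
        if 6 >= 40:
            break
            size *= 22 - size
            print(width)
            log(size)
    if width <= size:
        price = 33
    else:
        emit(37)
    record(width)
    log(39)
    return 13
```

Transformed code:
def norm(price, size, width):
    emit(price)
    if size >= 32:
        return size
    price = price + 35
    for b in price:
        width -= 35 * price
        if 6 >= 40:
            break
    if width <= size:
        price = 33
    else:
        emit(37)
    record(width)
    log(39)
    return 13

if 6 >= 40:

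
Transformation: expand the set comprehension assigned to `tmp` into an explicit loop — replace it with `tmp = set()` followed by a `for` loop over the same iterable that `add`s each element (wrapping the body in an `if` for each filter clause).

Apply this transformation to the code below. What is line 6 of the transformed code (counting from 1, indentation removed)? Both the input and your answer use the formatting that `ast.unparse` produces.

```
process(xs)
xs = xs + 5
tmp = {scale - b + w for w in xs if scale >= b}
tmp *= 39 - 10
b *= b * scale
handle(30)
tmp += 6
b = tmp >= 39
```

Transformed code:
process(xs)
xs = xs + 5
tmp = set()
for w in xs:
    if scale >= b:
        tmp.add(scale - b + w)
tmp *= 39 - 10
b *= b * scale
handle(30)
tmp += 6
b = tmp >= 39

tmp.add(scale - b + w)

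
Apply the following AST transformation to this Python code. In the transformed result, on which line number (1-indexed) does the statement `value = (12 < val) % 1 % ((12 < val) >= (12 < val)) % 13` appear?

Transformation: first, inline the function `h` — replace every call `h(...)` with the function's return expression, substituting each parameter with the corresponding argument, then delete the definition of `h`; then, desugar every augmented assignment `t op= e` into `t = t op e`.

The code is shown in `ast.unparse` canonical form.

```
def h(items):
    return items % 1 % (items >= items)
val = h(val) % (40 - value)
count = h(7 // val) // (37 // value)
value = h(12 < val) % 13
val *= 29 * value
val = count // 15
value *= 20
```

3

Transformed code:
val = val % 1 % (val >= val) % (40 - value)
count = 7 // val % 1 % (7 // val >= 7 // val) // (37 // value)
value = (12 < val) % 1 % ((12 < val) >= (12 < val)) % 13
val = val * (29 * value)
val = count // 15
value = value * 20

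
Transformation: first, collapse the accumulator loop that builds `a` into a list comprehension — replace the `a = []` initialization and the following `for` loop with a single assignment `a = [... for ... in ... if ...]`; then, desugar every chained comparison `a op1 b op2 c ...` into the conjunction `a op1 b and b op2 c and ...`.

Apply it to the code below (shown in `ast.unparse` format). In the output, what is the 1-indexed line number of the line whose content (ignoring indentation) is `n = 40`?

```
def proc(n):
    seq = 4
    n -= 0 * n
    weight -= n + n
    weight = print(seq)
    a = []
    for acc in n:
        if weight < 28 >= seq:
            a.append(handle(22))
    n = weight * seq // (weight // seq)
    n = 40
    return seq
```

8

Transformed code:
def proc(n):
    seq = 4
    n -= 0 * n
    weight -= n + n
    weight = print(seq)
    a = [handle(22) for acc in n if weight < 28 and 28 >= seq]
    n = weight * seq // (weight // seq)
    n = 40
    return seq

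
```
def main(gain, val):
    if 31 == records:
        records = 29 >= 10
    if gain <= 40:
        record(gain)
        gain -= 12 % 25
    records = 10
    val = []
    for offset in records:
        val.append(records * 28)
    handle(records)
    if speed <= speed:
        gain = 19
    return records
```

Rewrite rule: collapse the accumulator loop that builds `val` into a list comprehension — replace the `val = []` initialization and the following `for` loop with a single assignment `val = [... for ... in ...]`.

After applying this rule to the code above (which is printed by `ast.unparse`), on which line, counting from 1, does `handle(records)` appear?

9

Transformed code:
def main(gain, val):
    if 31 == records:
        records = 29 >= 10
    if gain <= 40:
        record(gain)
        gain -= 12 % 25
    records = 10
    val = [records * 28 for offset in records]
    handle(records)
    if speed <= speed:
        gain = 19
    return records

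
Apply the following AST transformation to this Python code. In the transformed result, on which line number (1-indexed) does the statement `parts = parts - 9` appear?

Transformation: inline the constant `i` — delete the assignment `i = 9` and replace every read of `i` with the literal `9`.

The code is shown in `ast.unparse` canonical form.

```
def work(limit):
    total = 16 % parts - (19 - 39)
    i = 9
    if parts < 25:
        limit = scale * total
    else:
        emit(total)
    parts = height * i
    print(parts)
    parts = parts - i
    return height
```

9

Transformed code:
def work(limit):
    total = 16 % parts - (19 - 39)
    if parts < 25:
        limit = scale * total
    else:
        emit(total)
    parts = height * 9
    print(parts)
    parts = parts - 9
    return height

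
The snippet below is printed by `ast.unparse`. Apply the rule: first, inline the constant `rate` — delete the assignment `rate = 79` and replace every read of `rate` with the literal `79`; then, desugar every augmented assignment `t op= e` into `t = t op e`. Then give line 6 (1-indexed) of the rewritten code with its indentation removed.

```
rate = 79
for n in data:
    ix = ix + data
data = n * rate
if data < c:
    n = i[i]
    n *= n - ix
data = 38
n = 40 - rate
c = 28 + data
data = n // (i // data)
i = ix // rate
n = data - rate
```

n = n * (n - ix)

Transformed code:
for n in data:
    ix = ix + data
data = n * 79
if data < c:
    n = i[i]
    n = n * (n - ix)
data = 38
n = 40 - 79
c = 28 + data
data = n // (i // data)
i = ix // 79
n = data - 79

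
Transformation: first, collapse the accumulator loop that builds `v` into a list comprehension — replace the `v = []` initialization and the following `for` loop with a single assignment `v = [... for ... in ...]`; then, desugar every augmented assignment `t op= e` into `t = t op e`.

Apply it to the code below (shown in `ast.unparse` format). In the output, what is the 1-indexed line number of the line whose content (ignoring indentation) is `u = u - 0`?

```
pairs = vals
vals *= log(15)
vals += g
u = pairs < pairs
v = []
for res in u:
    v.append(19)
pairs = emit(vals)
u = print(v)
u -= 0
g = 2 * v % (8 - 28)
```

Transformed code:
pairs = vals
vals = vals * log(15)
vals = vals + g
u = pairs < pairs
v = [19 for res in u]
pairs = emit(vals)
u = print(v)
u = u - 0
g = 2 * v % (8 - 28)

8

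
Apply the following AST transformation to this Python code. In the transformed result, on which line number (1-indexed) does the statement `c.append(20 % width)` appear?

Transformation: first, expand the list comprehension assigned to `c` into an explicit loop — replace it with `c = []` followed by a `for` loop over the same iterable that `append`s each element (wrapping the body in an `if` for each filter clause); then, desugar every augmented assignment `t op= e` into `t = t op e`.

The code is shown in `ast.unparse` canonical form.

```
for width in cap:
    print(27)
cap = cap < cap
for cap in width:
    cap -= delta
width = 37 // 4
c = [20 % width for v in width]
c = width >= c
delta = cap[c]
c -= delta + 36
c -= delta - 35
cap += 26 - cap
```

Transformed code:
for width in cap:
    print(27)
cap = cap < cap
for cap in width:
    cap = cap - delta
width = 37 // 4
c = []
for v in width:
    c.append(20 % width)
c = width >= c
delta = cap[c]
c = c - (delta + 36)
c = c - (delta - 35)
cap = cap + (26 - cap)

9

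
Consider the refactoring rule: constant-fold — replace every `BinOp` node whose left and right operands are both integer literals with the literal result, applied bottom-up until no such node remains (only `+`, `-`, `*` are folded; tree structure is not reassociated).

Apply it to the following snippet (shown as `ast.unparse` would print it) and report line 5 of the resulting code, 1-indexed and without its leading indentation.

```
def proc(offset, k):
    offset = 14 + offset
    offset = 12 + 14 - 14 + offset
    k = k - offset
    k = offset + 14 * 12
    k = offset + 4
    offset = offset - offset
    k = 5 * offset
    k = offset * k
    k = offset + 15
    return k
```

k = offset + 168

Transformed code:
def proc(offset, k):
    offset = 14 + offset
    offset = 12 + offset
    k = k - offset
    k = offset + 168
    k = offset + 4
    offset = offset - offset
    k = 5 * offset
    k = offset * k
    k = offset + 15
    return k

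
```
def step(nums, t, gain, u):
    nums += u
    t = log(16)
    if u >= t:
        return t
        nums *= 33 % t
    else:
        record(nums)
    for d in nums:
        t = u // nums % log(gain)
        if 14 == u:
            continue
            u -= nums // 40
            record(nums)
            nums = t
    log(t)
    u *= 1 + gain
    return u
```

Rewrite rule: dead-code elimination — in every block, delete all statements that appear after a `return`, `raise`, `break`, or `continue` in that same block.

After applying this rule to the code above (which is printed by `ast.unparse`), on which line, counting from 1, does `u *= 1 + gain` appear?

Transformed code:
def step(nums, t, gain, u):
    nums += u
    t = log(16)
    if u >= t:
        return t
    else:
        record(nums)
    for d in nums:
        t = u // nums % log(gain)
        if 14 == u:
            continue
    log(t)
    u *= 1 + gain
    return u

13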